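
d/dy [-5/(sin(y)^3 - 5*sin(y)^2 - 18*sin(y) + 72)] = 5*(3*sin(y)^2 - 10*sin(y) - 18)*cos(y)/(sin(y)^3 - 5*sin(y)^2 - 18*sin(y) + 72)^2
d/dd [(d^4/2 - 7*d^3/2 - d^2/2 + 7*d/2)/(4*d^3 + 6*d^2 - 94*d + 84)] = (d^4 + 5*d^3 - 71*d^2 + 252*d + 147)/(2*(4*d^4 + 20*d^3 - 143*d^2 - 420*d + 1764))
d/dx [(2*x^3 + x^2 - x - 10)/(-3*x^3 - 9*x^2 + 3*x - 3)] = (-5*x^4 + 2*x^3 - 38*x^2 - 62*x + 11)/(3*(x^6 + 6*x^5 + 7*x^4 - 4*x^3 + 7*x^2 - 2*x + 1))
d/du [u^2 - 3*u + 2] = 2*u - 3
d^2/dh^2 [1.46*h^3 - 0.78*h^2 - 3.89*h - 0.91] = 8.76*h - 1.56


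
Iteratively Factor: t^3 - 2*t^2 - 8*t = (t)*(t^2 - 2*t - 8) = t*(t + 2)*(t - 4)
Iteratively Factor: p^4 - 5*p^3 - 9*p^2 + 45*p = (p - 3)*(p^3 - 2*p^2 - 15*p) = (p - 3)*(p + 3)*(p^2 - 5*p) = p*(p - 3)*(p + 3)*(p - 5)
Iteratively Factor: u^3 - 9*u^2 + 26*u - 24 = (u - 2)*(u^2 - 7*u + 12) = (u - 4)*(u - 2)*(u - 3)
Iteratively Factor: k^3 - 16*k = (k)*(k^2 - 16) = k*(k - 4)*(k + 4)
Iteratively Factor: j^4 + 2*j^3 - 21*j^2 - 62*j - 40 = (j + 4)*(j^3 - 2*j^2 - 13*j - 10) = (j - 5)*(j + 4)*(j^2 + 3*j + 2) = (j - 5)*(j + 1)*(j + 4)*(j + 2)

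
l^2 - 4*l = l*(l - 4)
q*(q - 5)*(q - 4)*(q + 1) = q^4 - 8*q^3 + 11*q^2 + 20*q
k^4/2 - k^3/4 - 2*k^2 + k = k*(k/2 + 1)*(k - 2)*(k - 1/2)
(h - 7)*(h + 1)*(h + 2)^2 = h^4 - 2*h^3 - 27*h^2 - 52*h - 28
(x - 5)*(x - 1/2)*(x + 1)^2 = x^4 - 7*x^3/2 - 15*x^2/2 - x/2 + 5/2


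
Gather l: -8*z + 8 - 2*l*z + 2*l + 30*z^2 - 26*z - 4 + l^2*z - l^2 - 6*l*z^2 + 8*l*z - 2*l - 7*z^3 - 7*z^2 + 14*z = l^2*(z - 1) + l*(-6*z^2 + 6*z) - 7*z^3 + 23*z^2 - 20*z + 4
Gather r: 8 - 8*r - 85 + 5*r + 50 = -3*r - 27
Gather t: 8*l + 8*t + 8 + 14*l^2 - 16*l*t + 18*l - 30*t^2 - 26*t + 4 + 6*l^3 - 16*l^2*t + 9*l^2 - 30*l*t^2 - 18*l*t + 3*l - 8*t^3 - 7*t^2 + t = 6*l^3 + 23*l^2 + 29*l - 8*t^3 + t^2*(-30*l - 37) + t*(-16*l^2 - 34*l - 17) + 12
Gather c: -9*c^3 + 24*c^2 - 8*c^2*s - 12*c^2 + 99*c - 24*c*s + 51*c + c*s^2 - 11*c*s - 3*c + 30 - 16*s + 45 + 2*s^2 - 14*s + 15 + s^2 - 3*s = -9*c^3 + c^2*(12 - 8*s) + c*(s^2 - 35*s + 147) + 3*s^2 - 33*s + 90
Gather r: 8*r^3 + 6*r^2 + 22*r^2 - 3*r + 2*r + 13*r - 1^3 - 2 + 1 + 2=8*r^3 + 28*r^2 + 12*r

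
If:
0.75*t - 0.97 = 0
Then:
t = 1.29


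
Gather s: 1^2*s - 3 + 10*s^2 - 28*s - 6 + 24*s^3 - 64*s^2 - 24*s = 24*s^3 - 54*s^2 - 51*s - 9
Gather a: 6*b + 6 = 6*b + 6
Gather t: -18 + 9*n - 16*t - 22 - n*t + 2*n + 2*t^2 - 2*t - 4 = 11*n + 2*t^2 + t*(-n - 18) - 44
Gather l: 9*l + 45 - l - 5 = 8*l + 40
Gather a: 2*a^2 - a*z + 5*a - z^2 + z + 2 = 2*a^2 + a*(5 - z) - z^2 + z + 2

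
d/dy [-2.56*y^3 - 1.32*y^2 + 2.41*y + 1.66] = -7.68*y^2 - 2.64*y + 2.41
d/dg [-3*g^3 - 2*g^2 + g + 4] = -9*g^2 - 4*g + 1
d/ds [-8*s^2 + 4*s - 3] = 4 - 16*s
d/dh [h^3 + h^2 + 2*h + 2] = 3*h^2 + 2*h + 2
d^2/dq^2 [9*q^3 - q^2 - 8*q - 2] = 54*q - 2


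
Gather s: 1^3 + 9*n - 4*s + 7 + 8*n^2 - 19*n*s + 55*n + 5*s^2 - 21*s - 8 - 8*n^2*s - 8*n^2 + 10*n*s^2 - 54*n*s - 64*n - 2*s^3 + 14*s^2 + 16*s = -2*s^3 + s^2*(10*n + 19) + s*(-8*n^2 - 73*n - 9)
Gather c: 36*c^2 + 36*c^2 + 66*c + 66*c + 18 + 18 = 72*c^2 + 132*c + 36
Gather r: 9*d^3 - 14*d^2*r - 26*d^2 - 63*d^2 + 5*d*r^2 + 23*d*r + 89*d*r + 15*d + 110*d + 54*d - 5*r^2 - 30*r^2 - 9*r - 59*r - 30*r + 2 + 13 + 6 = 9*d^3 - 89*d^2 + 179*d + r^2*(5*d - 35) + r*(-14*d^2 + 112*d - 98) + 21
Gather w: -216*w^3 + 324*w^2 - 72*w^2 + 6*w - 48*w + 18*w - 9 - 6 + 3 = -216*w^3 + 252*w^2 - 24*w - 12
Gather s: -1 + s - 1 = s - 2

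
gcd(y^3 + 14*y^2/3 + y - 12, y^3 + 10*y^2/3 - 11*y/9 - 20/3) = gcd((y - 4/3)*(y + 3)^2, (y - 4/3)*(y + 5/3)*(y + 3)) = y^2 + 5*y/3 - 4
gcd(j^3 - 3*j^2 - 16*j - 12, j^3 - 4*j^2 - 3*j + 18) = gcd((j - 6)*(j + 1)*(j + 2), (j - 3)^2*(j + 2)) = j + 2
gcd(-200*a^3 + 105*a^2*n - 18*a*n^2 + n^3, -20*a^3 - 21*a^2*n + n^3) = 5*a - n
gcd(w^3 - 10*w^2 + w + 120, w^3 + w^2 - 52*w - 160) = w - 8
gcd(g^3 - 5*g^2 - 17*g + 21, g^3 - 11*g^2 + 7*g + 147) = g^2 - 4*g - 21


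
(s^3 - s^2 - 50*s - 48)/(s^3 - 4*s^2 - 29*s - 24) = (s + 6)/(s + 3)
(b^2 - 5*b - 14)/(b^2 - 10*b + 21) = (b + 2)/(b - 3)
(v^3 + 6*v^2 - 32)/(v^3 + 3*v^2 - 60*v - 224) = (v^2 + 2*v - 8)/(v^2 - v - 56)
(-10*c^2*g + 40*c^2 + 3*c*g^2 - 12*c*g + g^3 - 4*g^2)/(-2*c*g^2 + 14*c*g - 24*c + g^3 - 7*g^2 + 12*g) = (5*c + g)/(g - 3)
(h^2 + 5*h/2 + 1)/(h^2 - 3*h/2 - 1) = (h + 2)/(h - 2)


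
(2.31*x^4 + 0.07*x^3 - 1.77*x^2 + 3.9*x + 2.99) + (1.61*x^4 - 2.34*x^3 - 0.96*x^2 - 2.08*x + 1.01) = 3.92*x^4 - 2.27*x^3 - 2.73*x^2 + 1.82*x + 4.0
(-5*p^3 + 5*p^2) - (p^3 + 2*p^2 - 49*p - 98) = -6*p^3 + 3*p^2 + 49*p + 98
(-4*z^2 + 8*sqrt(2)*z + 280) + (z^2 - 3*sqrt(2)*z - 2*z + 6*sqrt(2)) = -3*z^2 - 2*z + 5*sqrt(2)*z + 6*sqrt(2) + 280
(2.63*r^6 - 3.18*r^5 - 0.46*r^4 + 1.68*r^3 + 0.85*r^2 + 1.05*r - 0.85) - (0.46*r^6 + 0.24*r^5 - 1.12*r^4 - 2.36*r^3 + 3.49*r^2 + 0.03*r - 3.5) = 2.17*r^6 - 3.42*r^5 + 0.66*r^4 + 4.04*r^3 - 2.64*r^2 + 1.02*r + 2.65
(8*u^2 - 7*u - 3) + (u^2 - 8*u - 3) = 9*u^2 - 15*u - 6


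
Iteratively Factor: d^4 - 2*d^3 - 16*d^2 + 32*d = (d)*(d^3 - 2*d^2 - 16*d + 32) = d*(d + 4)*(d^2 - 6*d + 8) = d*(d - 4)*(d + 4)*(d - 2)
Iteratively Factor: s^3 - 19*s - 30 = (s + 3)*(s^2 - 3*s - 10) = (s - 5)*(s + 3)*(s + 2)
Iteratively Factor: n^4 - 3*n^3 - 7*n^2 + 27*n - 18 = (n - 3)*(n^3 - 7*n + 6) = (n - 3)*(n - 1)*(n^2 + n - 6) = (n - 3)*(n - 2)*(n - 1)*(n + 3)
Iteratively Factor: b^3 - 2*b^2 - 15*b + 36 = (b - 3)*(b^2 + b - 12) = (b - 3)^2*(b + 4)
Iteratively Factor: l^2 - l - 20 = (l + 4)*(l - 5)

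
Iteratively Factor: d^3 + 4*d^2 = (d)*(d^2 + 4*d) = d*(d + 4)*(d)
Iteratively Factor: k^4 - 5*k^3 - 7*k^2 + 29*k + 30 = (k + 1)*(k^3 - 6*k^2 - k + 30) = (k - 5)*(k + 1)*(k^2 - k - 6) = (k - 5)*(k + 1)*(k + 2)*(k - 3)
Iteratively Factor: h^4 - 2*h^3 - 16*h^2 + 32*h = (h - 4)*(h^3 + 2*h^2 - 8*h) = (h - 4)*(h + 4)*(h^2 - 2*h) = (h - 4)*(h - 2)*(h + 4)*(h)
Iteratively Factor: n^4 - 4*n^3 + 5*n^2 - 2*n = (n)*(n^3 - 4*n^2 + 5*n - 2) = n*(n - 2)*(n^2 - 2*n + 1) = n*(n - 2)*(n - 1)*(n - 1)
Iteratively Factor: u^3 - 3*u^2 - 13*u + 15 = (u - 1)*(u^2 - 2*u - 15) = (u - 1)*(u + 3)*(u - 5)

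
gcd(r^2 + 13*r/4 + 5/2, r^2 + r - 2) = r + 2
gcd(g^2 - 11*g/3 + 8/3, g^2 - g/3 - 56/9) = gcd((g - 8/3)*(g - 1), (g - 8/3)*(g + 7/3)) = g - 8/3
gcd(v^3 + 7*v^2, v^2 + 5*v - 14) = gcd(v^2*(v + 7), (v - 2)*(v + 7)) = v + 7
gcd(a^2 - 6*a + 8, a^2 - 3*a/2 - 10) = a - 4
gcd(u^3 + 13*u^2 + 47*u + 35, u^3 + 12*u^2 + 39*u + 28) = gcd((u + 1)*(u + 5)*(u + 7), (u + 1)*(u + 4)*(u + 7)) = u^2 + 8*u + 7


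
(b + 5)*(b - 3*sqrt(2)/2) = b^2 - 3*sqrt(2)*b/2 + 5*b - 15*sqrt(2)/2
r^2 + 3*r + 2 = (r + 1)*(r + 2)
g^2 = g^2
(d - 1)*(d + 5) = d^2 + 4*d - 5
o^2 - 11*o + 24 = (o - 8)*(o - 3)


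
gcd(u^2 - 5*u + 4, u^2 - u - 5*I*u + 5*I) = u - 1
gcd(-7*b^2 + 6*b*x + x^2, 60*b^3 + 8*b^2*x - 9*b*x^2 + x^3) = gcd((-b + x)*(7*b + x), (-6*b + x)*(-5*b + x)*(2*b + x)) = 1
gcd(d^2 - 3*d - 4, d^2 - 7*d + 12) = d - 4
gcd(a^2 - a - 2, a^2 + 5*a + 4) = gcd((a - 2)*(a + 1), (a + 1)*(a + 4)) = a + 1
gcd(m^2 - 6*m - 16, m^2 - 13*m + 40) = m - 8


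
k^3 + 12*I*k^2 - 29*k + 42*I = (k - I)*(k + 6*I)*(k + 7*I)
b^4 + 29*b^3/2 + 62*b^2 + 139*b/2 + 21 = (b + 1/2)*(b + 1)*(b + 6)*(b + 7)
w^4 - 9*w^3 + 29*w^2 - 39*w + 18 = (w - 3)^2*(w - 2)*(w - 1)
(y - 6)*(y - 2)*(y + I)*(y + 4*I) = y^4 - 8*y^3 + 5*I*y^3 + 8*y^2 - 40*I*y^2 + 32*y + 60*I*y - 48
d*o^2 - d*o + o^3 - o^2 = o*(d + o)*(o - 1)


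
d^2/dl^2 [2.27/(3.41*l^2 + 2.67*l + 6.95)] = (-52.791574*l^2 - 41.335338*l + 2.27*(6.82*l + 2.67)*(13.64*l + 5.34) - 107.59573)/(3.41*l^2 + 2.67*l + 6.95)^3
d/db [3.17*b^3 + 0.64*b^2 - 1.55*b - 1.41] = 9.51*b^2 + 1.28*b - 1.55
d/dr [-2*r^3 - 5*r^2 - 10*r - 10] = -6*r^2 - 10*r - 10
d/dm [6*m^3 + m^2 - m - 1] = 18*m^2 + 2*m - 1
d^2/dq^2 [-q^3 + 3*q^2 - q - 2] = 6 - 6*q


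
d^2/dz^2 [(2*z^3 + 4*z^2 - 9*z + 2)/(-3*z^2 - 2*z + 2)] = 34*z*(5*z^2 - 6*z + 6)/(27*z^6 + 54*z^5 - 18*z^4 - 64*z^3 + 12*z^2 + 24*z - 8)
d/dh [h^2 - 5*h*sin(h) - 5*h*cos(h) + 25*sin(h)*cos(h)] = -5*sqrt(2)*h*cos(h + pi/4) + 2*h - 5*sqrt(2)*sin(h + pi/4) + 25*cos(2*h)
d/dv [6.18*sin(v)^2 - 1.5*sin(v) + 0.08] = (12.36*sin(v) - 1.5)*cos(v)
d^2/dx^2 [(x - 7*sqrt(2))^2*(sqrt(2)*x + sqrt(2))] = 6*sqrt(2)*x - 56 + 2*sqrt(2)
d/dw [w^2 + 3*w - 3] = 2*w + 3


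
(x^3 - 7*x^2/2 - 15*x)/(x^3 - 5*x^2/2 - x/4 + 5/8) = 4*x*(2*x^2 - 7*x - 30)/(8*x^3 - 20*x^2 - 2*x + 5)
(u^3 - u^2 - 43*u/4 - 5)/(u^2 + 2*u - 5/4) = (2*u^2 - 7*u - 4)/(2*u - 1)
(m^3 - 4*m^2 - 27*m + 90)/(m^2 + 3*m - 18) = (m^2 - m - 30)/(m + 6)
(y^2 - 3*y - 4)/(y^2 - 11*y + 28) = (y + 1)/(y - 7)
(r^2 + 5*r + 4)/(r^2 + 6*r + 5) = (r + 4)/(r + 5)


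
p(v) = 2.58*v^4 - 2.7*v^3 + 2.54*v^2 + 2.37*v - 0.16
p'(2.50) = 125.70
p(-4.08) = 930.75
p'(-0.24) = 0.54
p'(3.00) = 223.35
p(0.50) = 1.48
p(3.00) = 165.89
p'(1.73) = 40.35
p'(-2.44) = -208.17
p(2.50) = 80.23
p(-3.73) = 665.86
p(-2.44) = 139.85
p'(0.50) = 4.18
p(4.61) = 965.48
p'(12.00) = 16729.89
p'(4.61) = 864.72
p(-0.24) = -0.54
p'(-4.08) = -854.10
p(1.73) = 20.67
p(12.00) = 49227.32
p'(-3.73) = -664.83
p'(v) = 10.32*v^3 - 8.1*v^2 + 5.08*v + 2.37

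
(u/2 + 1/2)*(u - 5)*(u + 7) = u^3/2 + 3*u^2/2 - 33*u/2 - 35/2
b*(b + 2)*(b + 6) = b^3 + 8*b^2 + 12*b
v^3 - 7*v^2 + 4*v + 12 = (v - 6)*(v - 2)*(v + 1)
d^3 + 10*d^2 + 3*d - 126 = (d - 3)*(d + 6)*(d + 7)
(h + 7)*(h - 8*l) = h^2 - 8*h*l + 7*h - 56*l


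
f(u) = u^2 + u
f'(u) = 2*u + 1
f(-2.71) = 4.63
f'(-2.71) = -4.42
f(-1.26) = 0.33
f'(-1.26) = -1.52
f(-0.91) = -0.08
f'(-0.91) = -0.82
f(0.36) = 0.49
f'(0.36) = 1.72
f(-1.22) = 0.27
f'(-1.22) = -1.44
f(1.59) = 4.12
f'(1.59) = 4.18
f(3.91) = 19.20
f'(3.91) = 8.82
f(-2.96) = 5.80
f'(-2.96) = -4.92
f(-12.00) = 132.00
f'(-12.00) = -23.00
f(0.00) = 0.00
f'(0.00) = 1.00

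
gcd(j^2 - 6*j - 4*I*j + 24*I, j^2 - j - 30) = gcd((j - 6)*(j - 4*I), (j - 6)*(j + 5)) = j - 6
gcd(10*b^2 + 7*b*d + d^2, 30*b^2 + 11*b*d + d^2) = 5*b + d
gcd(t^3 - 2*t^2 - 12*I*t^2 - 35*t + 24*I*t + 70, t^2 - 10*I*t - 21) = t - 7*I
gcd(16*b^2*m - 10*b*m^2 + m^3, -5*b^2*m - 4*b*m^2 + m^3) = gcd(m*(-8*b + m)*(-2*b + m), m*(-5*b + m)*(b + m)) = m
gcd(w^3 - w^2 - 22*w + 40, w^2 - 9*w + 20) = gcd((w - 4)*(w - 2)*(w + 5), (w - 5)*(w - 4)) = w - 4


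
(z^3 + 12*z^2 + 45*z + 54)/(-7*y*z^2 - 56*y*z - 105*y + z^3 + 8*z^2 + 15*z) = (-z^2 - 9*z - 18)/(7*y*z + 35*y - z^2 - 5*z)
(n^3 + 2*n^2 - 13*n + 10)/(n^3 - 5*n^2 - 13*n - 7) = (-n^3 - 2*n^2 + 13*n - 10)/(-n^3 + 5*n^2 + 13*n + 7)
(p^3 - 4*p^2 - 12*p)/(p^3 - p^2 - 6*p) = (p - 6)/(p - 3)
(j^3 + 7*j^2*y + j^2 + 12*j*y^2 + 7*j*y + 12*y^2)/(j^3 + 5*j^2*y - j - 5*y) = (j^2 + 7*j*y + 12*y^2)/(j^2 + 5*j*y - j - 5*y)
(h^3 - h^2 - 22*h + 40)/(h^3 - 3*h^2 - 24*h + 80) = (h - 2)/(h - 4)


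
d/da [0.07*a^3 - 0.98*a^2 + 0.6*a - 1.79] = 0.21*a^2 - 1.96*a + 0.6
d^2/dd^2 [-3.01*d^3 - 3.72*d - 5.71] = -18.06*d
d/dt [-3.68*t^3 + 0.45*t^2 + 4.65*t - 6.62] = -11.04*t^2 + 0.9*t + 4.65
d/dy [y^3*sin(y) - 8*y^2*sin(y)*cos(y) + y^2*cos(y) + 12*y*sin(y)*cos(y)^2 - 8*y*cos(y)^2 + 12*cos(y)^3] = y^3*cos(y) + 2*y^2*sin(y) - 16*y^2*cos(y)^2 + 8*y^2 + 36*y*cos(y)^3 - 22*y*cos(y) - 24*sin(y)*cos(y)^2 - 8*cos(y)^2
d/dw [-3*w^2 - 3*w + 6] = -6*w - 3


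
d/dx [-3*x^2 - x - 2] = -6*x - 1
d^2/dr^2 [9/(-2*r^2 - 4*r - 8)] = 9*(r^2 + 2*r - 4*(r + 1)^2 + 4)/(r^2 + 2*r + 4)^3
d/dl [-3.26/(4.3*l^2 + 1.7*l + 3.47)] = (28.036*l + 5.542)/(4.3*l^2 + 1.7*l + 3.47)^2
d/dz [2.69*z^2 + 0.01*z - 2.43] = 5.38*z + 0.01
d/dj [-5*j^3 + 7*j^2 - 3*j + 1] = -15*j^2 + 14*j - 3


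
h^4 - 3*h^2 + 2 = (h - 1)*(h + 1)*(h - sqrt(2))*(h + sqrt(2))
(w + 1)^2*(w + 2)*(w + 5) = w^4 + 9*w^3 + 25*w^2 + 27*w + 10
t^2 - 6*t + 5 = (t - 5)*(t - 1)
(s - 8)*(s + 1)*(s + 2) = s^3 - 5*s^2 - 22*s - 16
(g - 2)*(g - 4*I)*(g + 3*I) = g^3 - 2*g^2 - I*g^2 + 12*g + 2*I*g - 24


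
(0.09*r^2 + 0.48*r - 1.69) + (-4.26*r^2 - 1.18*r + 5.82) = -4.17*r^2 - 0.7*r + 4.13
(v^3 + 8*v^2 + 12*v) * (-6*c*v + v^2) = -6*c*v^4 - 48*c*v^3 - 72*c*v^2 + v^5 + 8*v^4 + 12*v^3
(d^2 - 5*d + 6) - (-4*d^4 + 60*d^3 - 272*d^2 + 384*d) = 4*d^4 - 60*d^3 + 273*d^2 - 389*d + 6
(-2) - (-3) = 1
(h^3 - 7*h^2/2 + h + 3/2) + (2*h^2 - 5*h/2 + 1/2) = h^3 - 3*h^2/2 - 3*h/2 + 2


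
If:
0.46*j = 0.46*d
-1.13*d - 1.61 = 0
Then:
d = -1.42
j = -1.42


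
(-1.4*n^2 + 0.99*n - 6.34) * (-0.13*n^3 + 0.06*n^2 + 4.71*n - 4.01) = 0.182*n^5 - 0.2127*n^4 - 5.7104*n^3 + 9.8965*n^2 - 33.8313*n + 25.4234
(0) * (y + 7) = 0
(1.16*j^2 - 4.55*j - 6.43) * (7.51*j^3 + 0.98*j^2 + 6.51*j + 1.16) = 8.7116*j^5 - 33.0337*j^4 - 45.1967*j^3 - 34.5763*j^2 - 47.1373*j - 7.4588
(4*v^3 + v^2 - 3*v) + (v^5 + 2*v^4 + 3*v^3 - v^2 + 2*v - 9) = v^5 + 2*v^4 + 7*v^3 - v - 9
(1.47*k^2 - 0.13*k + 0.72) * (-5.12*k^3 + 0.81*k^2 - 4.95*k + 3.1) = -7.5264*k^5 + 1.8563*k^4 - 11.0682*k^3 + 5.7837*k^2 - 3.967*k + 2.232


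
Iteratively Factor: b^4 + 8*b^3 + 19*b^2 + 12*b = (b + 3)*(b^3 + 5*b^2 + 4*b) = b*(b + 3)*(b^2 + 5*b + 4) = b*(b + 3)*(b + 4)*(b + 1)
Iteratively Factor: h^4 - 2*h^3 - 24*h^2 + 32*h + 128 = (h + 4)*(h^3 - 6*h^2 + 32) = (h + 2)*(h + 4)*(h^2 - 8*h + 16) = (h - 4)*(h + 2)*(h + 4)*(h - 4)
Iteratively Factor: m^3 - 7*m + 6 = (m + 3)*(m^2 - 3*m + 2) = (m - 1)*(m + 3)*(m - 2)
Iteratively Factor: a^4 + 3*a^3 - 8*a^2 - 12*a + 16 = (a + 4)*(a^3 - a^2 - 4*a + 4) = (a - 1)*(a + 4)*(a^2 - 4) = (a - 1)*(a + 2)*(a + 4)*(a - 2)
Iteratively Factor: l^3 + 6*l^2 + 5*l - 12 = (l + 4)*(l^2 + 2*l - 3) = (l + 3)*(l + 4)*(l - 1)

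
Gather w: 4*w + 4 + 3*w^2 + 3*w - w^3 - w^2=-w^3 + 2*w^2 + 7*w + 4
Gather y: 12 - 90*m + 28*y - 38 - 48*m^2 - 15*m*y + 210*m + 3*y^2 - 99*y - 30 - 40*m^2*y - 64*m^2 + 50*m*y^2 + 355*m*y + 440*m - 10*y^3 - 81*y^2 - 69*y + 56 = -112*m^2 + 560*m - 10*y^3 + y^2*(50*m - 78) + y*(-40*m^2 + 340*m - 140)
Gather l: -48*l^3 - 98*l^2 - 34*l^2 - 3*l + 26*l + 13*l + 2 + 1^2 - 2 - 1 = -48*l^3 - 132*l^2 + 36*l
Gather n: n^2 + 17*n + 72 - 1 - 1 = n^2 + 17*n + 70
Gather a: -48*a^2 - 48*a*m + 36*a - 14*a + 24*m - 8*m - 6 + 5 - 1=-48*a^2 + a*(22 - 48*m) + 16*m - 2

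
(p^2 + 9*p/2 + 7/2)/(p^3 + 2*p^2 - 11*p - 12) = (p + 7/2)/(p^2 + p - 12)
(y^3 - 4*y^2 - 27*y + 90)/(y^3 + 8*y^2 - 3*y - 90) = (y - 6)/(y + 6)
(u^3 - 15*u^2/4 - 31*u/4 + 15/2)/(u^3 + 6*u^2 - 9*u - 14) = (4*u^3 - 15*u^2 - 31*u + 30)/(4*(u^3 + 6*u^2 - 9*u - 14))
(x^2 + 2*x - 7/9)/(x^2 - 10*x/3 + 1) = (x + 7/3)/(x - 3)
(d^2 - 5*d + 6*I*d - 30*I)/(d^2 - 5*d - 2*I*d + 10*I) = (d + 6*I)/(d - 2*I)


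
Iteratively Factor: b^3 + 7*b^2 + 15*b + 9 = (b + 3)*(b^2 + 4*b + 3) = (b + 1)*(b + 3)*(b + 3)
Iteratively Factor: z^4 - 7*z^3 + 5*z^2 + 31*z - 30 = (z - 1)*(z^3 - 6*z^2 - z + 30) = (z - 5)*(z - 1)*(z^2 - z - 6) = (z - 5)*(z - 1)*(z + 2)*(z - 3)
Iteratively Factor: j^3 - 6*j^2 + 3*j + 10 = (j + 1)*(j^2 - 7*j + 10) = (j - 5)*(j + 1)*(j - 2)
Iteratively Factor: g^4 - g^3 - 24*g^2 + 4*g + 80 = (g - 5)*(g^3 + 4*g^2 - 4*g - 16) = (g - 5)*(g - 2)*(g^2 + 6*g + 8) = (g - 5)*(g - 2)*(g + 4)*(g + 2)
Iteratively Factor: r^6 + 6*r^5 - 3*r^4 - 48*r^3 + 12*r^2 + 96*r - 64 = (r + 4)*(r^5 + 2*r^4 - 11*r^3 - 4*r^2 + 28*r - 16) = (r - 1)*(r + 4)*(r^4 + 3*r^3 - 8*r^2 - 12*r + 16) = (r - 1)^2*(r + 4)*(r^3 + 4*r^2 - 4*r - 16) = (r - 1)^2*(r + 2)*(r + 4)*(r^2 + 2*r - 8) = (r - 1)^2*(r + 2)*(r + 4)^2*(r - 2)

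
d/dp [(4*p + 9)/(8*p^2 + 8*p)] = (-4*p^2 - 18*p - 9)/(8*p^2*(p^2 + 2*p + 1))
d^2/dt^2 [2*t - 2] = 0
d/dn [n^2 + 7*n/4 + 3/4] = 2*n + 7/4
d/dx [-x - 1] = -1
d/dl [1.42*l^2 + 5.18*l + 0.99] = 2.84*l + 5.18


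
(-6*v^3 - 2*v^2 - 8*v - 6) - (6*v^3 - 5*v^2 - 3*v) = -12*v^3 + 3*v^2 - 5*v - 6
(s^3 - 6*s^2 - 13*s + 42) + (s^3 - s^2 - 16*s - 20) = 2*s^3 - 7*s^2 - 29*s + 22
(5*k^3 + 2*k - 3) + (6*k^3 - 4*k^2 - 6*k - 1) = 11*k^3 - 4*k^2 - 4*k - 4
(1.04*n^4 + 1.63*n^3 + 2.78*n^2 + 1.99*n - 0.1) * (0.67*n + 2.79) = 0.6968*n^5 + 3.9937*n^4 + 6.4103*n^3 + 9.0895*n^2 + 5.4851*n - 0.279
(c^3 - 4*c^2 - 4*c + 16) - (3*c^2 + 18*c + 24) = c^3 - 7*c^2 - 22*c - 8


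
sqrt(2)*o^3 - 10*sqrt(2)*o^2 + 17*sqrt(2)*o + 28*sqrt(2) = (o - 7)*(o - 4)*(sqrt(2)*o + sqrt(2))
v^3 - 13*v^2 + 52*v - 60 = (v - 6)*(v - 5)*(v - 2)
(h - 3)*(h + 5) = h^2 + 2*h - 15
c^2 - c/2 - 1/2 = (c - 1)*(c + 1/2)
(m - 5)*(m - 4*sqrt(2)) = m^2 - 4*sqrt(2)*m - 5*m + 20*sqrt(2)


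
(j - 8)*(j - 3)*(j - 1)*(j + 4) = j^4 - 8*j^3 - 13*j^2 + 116*j - 96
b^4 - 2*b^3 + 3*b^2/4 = b^2*(b - 3/2)*(b - 1/2)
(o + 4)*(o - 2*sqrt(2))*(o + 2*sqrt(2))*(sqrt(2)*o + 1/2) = sqrt(2)*o^4 + o^3/2 + 4*sqrt(2)*o^3 - 8*sqrt(2)*o^2 + 2*o^2 - 32*sqrt(2)*o - 4*o - 16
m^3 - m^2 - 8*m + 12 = (m - 2)^2*(m + 3)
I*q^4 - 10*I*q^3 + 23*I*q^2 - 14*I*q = q*(q - 7)*(q - 2)*(I*q - I)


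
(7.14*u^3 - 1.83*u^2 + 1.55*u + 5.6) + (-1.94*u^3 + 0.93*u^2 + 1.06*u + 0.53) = 5.2*u^3 - 0.9*u^2 + 2.61*u + 6.13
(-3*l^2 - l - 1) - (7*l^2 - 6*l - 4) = -10*l^2 + 5*l + 3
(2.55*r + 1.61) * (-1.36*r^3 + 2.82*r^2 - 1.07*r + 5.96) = -3.468*r^4 + 5.0014*r^3 + 1.8117*r^2 + 13.4753*r + 9.5956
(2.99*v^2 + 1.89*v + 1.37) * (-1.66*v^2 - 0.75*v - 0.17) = -4.9634*v^4 - 5.3799*v^3 - 4.2*v^2 - 1.3488*v - 0.2329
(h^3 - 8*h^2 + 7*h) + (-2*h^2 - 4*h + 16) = h^3 - 10*h^2 + 3*h + 16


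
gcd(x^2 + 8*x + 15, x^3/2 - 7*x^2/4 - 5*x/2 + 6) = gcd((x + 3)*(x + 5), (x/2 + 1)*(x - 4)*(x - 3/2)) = 1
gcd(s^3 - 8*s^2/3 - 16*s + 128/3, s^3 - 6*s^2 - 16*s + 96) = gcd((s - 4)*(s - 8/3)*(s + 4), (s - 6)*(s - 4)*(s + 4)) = s^2 - 16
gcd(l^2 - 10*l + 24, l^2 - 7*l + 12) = l - 4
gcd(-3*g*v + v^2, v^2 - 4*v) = v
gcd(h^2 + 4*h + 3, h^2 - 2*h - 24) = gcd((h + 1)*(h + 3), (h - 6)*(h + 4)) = 1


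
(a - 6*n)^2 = a^2 - 12*a*n + 36*n^2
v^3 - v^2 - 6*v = v*(v - 3)*(v + 2)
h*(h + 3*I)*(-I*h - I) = -I*h^3 + 3*h^2 - I*h^2 + 3*h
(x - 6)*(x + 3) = x^2 - 3*x - 18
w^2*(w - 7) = w^3 - 7*w^2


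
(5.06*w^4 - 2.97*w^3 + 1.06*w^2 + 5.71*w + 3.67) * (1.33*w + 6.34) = 6.7298*w^5 + 28.1303*w^4 - 17.42*w^3 + 14.3147*w^2 + 41.0825*w + 23.2678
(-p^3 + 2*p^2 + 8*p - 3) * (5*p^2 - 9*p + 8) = -5*p^5 + 19*p^4 + 14*p^3 - 71*p^2 + 91*p - 24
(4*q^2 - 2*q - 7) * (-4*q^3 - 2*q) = -16*q^5 + 8*q^4 + 20*q^3 + 4*q^2 + 14*q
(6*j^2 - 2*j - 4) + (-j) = 6*j^2 - 3*j - 4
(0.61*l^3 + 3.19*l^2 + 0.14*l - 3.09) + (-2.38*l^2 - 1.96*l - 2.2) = 0.61*l^3 + 0.81*l^2 - 1.82*l - 5.29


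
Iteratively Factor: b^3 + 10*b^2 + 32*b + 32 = (b + 2)*(b^2 + 8*b + 16) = (b + 2)*(b + 4)*(b + 4)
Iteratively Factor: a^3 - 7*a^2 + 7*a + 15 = (a - 3)*(a^2 - 4*a - 5) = (a - 5)*(a - 3)*(a + 1)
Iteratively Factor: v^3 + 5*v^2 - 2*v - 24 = (v + 4)*(v^2 + v - 6) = (v - 2)*(v + 4)*(v + 3)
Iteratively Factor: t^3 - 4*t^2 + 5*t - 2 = (t - 1)*(t^2 - 3*t + 2) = (t - 1)^2*(t - 2)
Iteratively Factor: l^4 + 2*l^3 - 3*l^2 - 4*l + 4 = (l + 2)*(l^3 - 3*l + 2) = (l - 1)*(l + 2)*(l^2 + l - 2) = (l - 1)^2*(l + 2)*(l + 2)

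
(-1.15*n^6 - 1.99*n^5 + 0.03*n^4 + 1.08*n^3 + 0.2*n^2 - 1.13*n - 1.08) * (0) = 0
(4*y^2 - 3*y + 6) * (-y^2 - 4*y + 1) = -4*y^4 - 13*y^3 + 10*y^2 - 27*y + 6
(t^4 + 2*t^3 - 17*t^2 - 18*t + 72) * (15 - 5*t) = -5*t^5 + 5*t^4 + 115*t^3 - 165*t^2 - 630*t + 1080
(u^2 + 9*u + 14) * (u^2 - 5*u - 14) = u^4 + 4*u^3 - 45*u^2 - 196*u - 196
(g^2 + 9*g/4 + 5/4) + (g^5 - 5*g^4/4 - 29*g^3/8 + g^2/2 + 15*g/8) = g^5 - 5*g^4/4 - 29*g^3/8 + 3*g^2/2 + 33*g/8 + 5/4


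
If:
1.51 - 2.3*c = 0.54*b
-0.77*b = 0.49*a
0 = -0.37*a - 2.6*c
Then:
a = -2.25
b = 1.43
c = 0.32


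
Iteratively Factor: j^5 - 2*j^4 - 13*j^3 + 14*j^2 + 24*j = (j - 2)*(j^4 - 13*j^2 - 12*j) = (j - 2)*(j + 1)*(j^3 - j^2 - 12*j) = (j - 4)*(j - 2)*(j + 1)*(j^2 + 3*j) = (j - 4)*(j - 2)*(j + 1)*(j + 3)*(j)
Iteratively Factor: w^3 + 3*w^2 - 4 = (w + 2)*(w^2 + w - 2) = (w + 2)^2*(w - 1)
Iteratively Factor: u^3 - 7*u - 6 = (u - 3)*(u^2 + 3*u + 2) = (u - 3)*(u + 1)*(u + 2)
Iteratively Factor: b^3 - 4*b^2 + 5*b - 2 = (b - 2)*(b^2 - 2*b + 1) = (b - 2)*(b - 1)*(b - 1)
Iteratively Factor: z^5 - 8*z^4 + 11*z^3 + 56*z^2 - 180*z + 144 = (z - 2)*(z^4 - 6*z^3 - z^2 + 54*z - 72) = (z - 2)^2*(z^3 - 4*z^2 - 9*z + 36) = (z - 2)^2*(z + 3)*(z^2 - 7*z + 12) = (z - 4)*(z - 2)^2*(z + 3)*(z - 3)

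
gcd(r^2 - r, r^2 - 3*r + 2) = r - 1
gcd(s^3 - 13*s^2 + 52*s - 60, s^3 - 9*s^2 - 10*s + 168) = s - 6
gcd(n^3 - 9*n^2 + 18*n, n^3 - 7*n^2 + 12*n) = n^2 - 3*n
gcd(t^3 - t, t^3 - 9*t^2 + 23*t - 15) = t - 1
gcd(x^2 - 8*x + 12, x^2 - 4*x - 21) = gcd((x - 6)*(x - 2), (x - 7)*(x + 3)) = 1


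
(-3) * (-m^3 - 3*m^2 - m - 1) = 3*m^3 + 9*m^2 + 3*m + 3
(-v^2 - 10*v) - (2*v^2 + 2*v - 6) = -3*v^2 - 12*v + 6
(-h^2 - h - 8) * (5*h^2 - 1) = -5*h^4 - 5*h^3 - 39*h^2 + h + 8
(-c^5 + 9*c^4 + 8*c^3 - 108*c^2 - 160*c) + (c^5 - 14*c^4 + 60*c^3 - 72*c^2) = -5*c^4 + 68*c^3 - 180*c^2 - 160*c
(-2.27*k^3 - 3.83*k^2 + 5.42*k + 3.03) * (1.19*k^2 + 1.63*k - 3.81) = -2.7013*k^5 - 8.2578*k^4 + 8.8556*k^3 + 27.0326*k^2 - 15.7113*k - 11.5443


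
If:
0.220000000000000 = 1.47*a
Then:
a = 0.15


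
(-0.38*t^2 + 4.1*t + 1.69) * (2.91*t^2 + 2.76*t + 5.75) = -1.1058*t^4 + 10.8822*t^3 + 14.0489*t^2 + 28.2394*t + 9.7175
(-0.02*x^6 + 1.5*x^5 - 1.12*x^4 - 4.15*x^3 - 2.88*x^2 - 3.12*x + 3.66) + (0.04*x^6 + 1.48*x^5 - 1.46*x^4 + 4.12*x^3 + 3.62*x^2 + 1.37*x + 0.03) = 0.02*x^6 + 2.98*x^5 - 2.58*x^4 - 0.0300000000000002*x^3 + 0.74*x^2 - 1.75*x + 3.69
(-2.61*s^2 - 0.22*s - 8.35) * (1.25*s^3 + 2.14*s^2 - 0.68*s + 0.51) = -3.2625*s^5 - 5.8604*s^4 - 9.1335*s^3 - 19.0505*s^2 + 5.5658*s - 4.2585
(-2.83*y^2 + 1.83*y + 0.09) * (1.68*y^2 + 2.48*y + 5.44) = -4.7544*y^4 - 3.944*y^3 - 10.7056*y^2 + 10.1784*y + 0.4896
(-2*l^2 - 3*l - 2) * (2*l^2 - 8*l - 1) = -4*l^4 + 10*l^3 + 22*l^2 + 19*l + 2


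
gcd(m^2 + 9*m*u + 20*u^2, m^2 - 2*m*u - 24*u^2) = m + 4*u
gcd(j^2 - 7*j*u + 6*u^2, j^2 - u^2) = -j + u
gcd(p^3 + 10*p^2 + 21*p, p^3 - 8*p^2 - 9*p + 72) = p + 3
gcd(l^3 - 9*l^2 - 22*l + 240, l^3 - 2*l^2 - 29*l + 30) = l^2 - l - 30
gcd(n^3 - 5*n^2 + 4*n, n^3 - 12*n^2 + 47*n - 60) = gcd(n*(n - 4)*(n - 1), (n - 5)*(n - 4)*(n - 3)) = n - 4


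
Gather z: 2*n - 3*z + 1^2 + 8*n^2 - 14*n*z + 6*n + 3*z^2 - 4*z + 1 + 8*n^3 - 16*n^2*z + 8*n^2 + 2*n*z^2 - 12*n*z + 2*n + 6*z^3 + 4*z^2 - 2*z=8*n^3 + 16*n^2 + 10*n + 6*z^3 + z^2*(2*n + 7) + z*(-16*n^2 - 26*n - 9) + 2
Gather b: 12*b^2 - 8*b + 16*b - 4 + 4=12*b^2 + 8*b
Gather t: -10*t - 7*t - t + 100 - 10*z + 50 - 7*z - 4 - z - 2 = -18*t - 18*z + 144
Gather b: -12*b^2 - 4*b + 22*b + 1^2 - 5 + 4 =-12*b^2 + 18*b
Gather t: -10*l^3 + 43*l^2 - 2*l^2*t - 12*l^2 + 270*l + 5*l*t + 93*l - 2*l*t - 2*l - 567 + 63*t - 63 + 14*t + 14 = -10*l^3 + 31*l^2 + 361*l + t*(-2*l^2 + 3*l + 77) - 616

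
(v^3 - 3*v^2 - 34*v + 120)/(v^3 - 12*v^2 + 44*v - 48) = (v^2 + v - 30)/(v^2 - 8*v + 12)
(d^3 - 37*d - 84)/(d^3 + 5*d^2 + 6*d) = (d^2 - 3*d - 28)/(d*(d + 2))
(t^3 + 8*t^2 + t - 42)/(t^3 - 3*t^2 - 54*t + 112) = (t + 3)/(t - 8)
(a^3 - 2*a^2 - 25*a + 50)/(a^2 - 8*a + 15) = (a^2 + 3*a - 10)/(a - 3)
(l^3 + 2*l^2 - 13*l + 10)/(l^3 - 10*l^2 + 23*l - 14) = (l + 5)/(l - 7)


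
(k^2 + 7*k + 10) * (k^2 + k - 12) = k^4 + 8*k^3 + 5*k^2 - 74*k - 120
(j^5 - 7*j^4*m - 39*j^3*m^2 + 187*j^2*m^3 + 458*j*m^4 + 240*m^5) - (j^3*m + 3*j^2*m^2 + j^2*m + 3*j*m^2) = j^5 - 7*j^4*m - 39*j^3*m^2 - j^3*m + 187*j^2*m^3 - 3*j^2*m^2 - j^2*m + 458*j*m^4 - 3*j*m^2 + 240*m^5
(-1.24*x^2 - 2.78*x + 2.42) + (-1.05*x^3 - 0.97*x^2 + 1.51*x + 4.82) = -1.05*x^3 - 2.21*x^2 - 1.27*x + 7.24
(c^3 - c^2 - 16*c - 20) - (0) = c^3 - c^2 - 16*c - 20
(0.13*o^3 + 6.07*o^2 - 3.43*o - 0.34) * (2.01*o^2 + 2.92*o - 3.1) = 0.2613*o^5 + 12.5803*o^4 + 10.4271*o^3 - 29.516*o^2 + 9.6402*o + 1.054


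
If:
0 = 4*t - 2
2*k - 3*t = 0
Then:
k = 3/4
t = 1/2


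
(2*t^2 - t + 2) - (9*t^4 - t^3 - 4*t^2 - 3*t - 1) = -9*t^4 + t^3 + 6*t^2 + 2*t + 3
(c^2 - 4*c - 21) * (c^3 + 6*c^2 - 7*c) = c^5 + 2*c^4 - 52*c^3 - 98*c^2 + 147*c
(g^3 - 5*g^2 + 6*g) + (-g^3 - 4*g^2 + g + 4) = -9*g^2 + 7*g + 4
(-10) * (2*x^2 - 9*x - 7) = -20*x^2 + 90*x + 70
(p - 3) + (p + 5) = 2*p + 2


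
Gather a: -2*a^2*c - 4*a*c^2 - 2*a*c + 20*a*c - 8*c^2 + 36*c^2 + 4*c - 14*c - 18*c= -2*a^2*c + a*(-4*c^2 + 18*c) + 28*c^2 - 28*c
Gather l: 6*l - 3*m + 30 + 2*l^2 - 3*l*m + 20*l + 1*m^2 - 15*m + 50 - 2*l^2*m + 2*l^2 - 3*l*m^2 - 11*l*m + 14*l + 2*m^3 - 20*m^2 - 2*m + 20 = l^2*(4 - 2*m) + l*(-3*m^2 - 14*m + 40) + 2*m^3 - 19*m^2 - 20*m + 100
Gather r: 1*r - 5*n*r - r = -5*n*r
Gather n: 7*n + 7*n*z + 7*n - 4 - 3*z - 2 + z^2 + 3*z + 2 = n*(7*z + 14) + z^2 - 4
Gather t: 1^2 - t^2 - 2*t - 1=-t^2 - 2*t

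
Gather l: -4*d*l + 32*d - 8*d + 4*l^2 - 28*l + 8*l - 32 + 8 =24*d + 4*l^2 + l*(-4*d - 20) - 24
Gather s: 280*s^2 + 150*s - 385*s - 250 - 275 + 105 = 280*s^2 - 235*s - 420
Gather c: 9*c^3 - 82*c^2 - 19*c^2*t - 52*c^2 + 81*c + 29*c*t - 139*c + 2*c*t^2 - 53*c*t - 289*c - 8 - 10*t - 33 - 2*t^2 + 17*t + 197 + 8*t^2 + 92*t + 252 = 9*c^3 + c^2*(-19*t - 134) + c*(2*t^2 - 24*t - 347) + 6*t^2 + 99*t + 408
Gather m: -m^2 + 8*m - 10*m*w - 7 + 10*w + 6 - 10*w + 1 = -m^2 + m*(8 - 10*w)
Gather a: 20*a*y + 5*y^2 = 20*a*y + 5*y^2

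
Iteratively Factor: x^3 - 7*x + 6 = (x - 2)*(x^2 + 2*x - 3) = (x - 2)*(x + 3)*(x - 1)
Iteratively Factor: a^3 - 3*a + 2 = (a + 2)*(a^2 - 2*a + 1) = (a - 1)*(a + 2)*(a - 1)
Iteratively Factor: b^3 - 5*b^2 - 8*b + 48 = (b - 4)*(b^2 - b - 12) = (b - 4)^2*(b + 3)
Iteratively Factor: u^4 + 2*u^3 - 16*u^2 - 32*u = (u + 4)*(u^3 - 2*u^2 - 8*u) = u*(u + 4)*(u^2 - 2*u - 8) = u*(u - 4)*(u + 4)*(u + 2)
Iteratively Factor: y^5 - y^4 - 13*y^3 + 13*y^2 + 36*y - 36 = (y + 2)*(y^4 - 3*y^3 - 7*y^2 + 27*y - 18) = (y + 2)*(y + 3)*(y^3 - 6*y^2 + 11*y - 6) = (y - 2)*(y + 2)*(y + 3)*(y^2 - 4*y + 3) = (y - 3)*(y - 2)*(y + 2)*(y + 3)*(y - 1)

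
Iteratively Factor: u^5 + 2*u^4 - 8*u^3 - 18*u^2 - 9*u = (u - 3)*(u^4 + 5*u^3 + 7*u^2 + 3*u) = (u - 3)*(u + 3)*(u^3 + 2*u^2 + u) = (u - 3)*(u + 1)*(u + 3)*(u^2 + u) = u*(u - 3)*(u + 1)*(u + 3)*(u + 1)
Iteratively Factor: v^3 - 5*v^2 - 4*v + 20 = (v - 5)*(v^2 - 4) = (v - 5)*(v - 2)*(v + 2)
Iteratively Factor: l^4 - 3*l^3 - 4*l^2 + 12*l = (l - 3)*(l^3 - 4*l) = (l - 3)*(l + 2)*(l^2 - 2*l) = (l - 3)*(l - 2)*(l + 2)*(l)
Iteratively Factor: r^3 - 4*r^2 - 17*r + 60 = (r - 3)*(r^2 - r - 20) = (r - 3)*(r + 4)*(r - 5)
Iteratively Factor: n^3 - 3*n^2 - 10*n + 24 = (n - 4)*(n^2 + n - 6) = (n - 4)*(n - 2)*(n + 3)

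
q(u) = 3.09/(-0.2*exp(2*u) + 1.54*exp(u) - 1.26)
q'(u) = 3.09*(0.4*exp(2*u) - 1.54*exp(u))/(-0.2*exp(2*u) + 1.54*exp(u) - 1.26)^2 = (1.236*exp(u) - 4.7586)*exp(u)/(0.2*exp(2*u) - 1.54*exp(u) + 1.26)^2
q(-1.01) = -4.26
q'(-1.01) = -2.98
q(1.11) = 1.97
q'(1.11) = -1.24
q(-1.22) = -3.76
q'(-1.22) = -1.92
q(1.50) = 1.90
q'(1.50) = 1.33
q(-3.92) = -2.51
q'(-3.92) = -0.06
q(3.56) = -0.02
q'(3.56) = 0.04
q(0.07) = 19.12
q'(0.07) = -140.98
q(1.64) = 2.27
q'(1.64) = 4.47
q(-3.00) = -2.61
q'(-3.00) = -0.17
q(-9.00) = -2.45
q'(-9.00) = 0.00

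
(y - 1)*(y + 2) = y^2 + y - 2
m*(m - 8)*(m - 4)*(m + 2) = m^4 - 10*m^3 + 8*m^2 + 64*m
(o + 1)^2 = o^2 + 2*o + 1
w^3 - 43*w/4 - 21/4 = (w - 7/2)*(w + 1/2)*(w + 3)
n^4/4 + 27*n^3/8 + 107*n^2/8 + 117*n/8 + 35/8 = (n/4 + 1/4)*(n + 1/2)*(n + 5)*(n + 7)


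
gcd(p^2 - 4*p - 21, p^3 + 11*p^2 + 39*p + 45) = p + 3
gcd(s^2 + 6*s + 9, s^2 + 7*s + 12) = s + 3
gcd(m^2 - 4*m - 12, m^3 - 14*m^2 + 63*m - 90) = m - 6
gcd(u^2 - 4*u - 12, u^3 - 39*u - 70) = u + 2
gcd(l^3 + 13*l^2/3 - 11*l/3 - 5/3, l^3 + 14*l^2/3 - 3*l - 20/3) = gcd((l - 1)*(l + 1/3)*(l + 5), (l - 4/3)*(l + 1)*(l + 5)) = l + 5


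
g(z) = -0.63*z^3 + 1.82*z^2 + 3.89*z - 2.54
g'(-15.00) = -475.96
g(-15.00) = 2474.86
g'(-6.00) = -85.99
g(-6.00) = 175.72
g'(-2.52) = -17.29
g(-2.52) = 9.30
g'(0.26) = 4.71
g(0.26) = -1.42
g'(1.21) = 5.53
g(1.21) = 3.72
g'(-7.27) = -122.46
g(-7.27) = 307.44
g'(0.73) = 5.54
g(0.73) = 1.02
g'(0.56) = 5.34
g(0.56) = 0.10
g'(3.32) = -4.86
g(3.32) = 7.38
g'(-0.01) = 3.85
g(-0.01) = -2.58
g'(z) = -1.89*z^2 + 3.64*z + 3.89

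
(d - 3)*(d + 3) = d^2 - 9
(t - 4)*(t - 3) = t^2 - 7*t + 12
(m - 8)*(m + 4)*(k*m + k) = k*m^3 - 3*k*m^2 - 36*k*m - 32*k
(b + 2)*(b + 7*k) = b^2 + 7*b*k + 2*b + 14*k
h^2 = h^2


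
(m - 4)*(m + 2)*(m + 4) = m^3 + 2*m^2 - 16*m - 32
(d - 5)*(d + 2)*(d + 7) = d^3 + 4*d^2 - 31*d - 70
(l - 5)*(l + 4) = l^2 - l - 20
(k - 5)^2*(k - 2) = k^3 - 12*k^2 + 45*k - 50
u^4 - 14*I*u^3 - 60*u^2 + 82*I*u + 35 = (u - 7*I)*(u - 5*I)*(u - I)^2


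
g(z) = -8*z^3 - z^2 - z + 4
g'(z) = -24*z^2 - 2*z - 1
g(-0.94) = 10.70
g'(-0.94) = -20.33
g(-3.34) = 294.26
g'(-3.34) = -262.05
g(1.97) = -63.01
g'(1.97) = -98.08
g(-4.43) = 684.31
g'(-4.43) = -463.14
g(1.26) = -14.85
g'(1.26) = -41.62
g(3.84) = -467.57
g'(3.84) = -362.57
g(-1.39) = 24.94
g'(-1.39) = -44.59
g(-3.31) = 286.47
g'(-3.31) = -257.33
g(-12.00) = 13696.00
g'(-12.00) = -3433.00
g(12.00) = -13976.00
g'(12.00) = -3481.00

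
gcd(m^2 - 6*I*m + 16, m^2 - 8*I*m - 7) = 1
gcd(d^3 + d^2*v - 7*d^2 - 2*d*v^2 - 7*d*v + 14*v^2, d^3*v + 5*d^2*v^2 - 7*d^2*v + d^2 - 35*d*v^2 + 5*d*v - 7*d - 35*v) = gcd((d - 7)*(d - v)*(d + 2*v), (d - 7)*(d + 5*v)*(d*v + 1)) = d - 7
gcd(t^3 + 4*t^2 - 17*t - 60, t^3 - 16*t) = t - 4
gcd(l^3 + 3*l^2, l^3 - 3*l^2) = l^2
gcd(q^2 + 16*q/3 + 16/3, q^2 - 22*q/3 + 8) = 1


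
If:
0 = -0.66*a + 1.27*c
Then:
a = 1.92424242424242*c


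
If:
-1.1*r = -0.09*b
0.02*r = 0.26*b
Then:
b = 0.00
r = 0.00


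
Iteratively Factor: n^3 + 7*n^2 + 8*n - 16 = (n - 1)*(n^2 + 8*n + 16) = (n - 1)*(n + 4)*(n + 4)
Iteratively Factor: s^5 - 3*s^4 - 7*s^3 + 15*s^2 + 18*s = (s - 3)*(s^4 - 7*s^2 - 6*s) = (s - 3)*(s + 2)*(s^3 - 2*s^2 - 3*s) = s*(s - 3)*(s + 2)*(s^2 - 2*s - 3) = s*(s - 3)^2*(s + 2)*(s + 1)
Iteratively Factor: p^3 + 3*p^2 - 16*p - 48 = (p - 4)*(p^2 + 7*p + 12) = (p - 4)*(p + 4)*(p + 3)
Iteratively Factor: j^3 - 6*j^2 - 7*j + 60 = (j + 3)*(j^2 - 9*j + 20) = (j - 5)*(j + 3)*(j - 4)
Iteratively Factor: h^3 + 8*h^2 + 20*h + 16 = (h + 4)*(h^2 + 4*h + 4) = (h + 2)*(h + 4)*(h + 2)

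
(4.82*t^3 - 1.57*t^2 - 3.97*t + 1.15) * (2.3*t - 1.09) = 11.086*t^4 - 8.8648*t^3 - 7.4197*t^2 + 6.9723*t - 1.2535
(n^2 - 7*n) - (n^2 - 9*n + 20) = 2*n - 20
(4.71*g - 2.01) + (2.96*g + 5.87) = 7.67*g + 3.86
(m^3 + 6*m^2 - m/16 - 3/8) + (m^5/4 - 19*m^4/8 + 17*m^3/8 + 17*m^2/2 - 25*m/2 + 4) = m^5/4 - 19*m^4/8 + 25*m^3/8 + 29*m^2/2 - 201*m/16 + 29/8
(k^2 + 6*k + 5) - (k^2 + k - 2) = 5*k + 7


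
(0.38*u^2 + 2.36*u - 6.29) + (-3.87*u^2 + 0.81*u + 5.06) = -3.49*u^2 + 3.17*u - 1.23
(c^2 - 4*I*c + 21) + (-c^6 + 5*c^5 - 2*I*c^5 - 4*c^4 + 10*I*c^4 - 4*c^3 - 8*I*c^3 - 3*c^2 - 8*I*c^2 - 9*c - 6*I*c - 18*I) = -c^6 + 5*c^5 - 2*I*c^5 - 4*c^4 + 10*I*c^4 - 4*c^3 - 8*I*c^3 - 2*c^2 - 8*I*c^2 - 9*c - 10*I*c + 21 - 18*I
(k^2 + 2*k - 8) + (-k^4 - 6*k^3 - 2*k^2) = -k^4 - 6*k^3 - k^2 + 2*k - 8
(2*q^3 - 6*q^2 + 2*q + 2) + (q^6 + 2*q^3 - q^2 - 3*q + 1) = q^6 + 4*q^3 - 7*q^2 - q + 3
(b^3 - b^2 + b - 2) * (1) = b^3 - b^2 + b - 2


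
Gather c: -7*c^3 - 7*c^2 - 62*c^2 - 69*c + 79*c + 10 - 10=-7*c^3 - 69*c^2 + 10*c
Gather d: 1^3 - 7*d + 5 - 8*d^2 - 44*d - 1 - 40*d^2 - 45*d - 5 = -48*d^2 - 96*d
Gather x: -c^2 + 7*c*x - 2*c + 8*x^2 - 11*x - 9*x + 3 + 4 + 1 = -c^2 - 2*c + 8*x^2 + x*(7*c - 20) + 8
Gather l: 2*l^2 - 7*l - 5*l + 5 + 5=2*l^2 - 12*l + 10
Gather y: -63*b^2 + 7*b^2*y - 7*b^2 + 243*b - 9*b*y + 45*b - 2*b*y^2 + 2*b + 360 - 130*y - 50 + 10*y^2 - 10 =-70*b^2 + 290*b + y^2*(10 - 2*b) + y*(7*b^2 - 9*b - 130) + 300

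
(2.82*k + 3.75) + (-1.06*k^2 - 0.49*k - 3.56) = -1.06*k^2 + 2.33*k + 0.19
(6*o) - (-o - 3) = 7*o + 3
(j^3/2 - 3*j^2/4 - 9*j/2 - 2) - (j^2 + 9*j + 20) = j^3/2 - 7*j^2/4 - 27*j/2 - 22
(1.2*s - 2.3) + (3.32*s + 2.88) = 4.52*s + 0.58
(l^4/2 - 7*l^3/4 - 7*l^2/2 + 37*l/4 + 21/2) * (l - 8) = l^5/2 - 23*l^4/4 + 21*l^3/2 + 149*l^2/4 - 127*l/2 - 84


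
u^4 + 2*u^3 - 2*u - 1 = (u - 1)*(u + 1)^3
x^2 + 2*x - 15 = (x - 3)*(x + 5)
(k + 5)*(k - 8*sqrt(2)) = k^2 - 8*sqrt(2)*k + 5*k - 40*sqrt(2)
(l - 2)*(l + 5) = l^2 + 3*l - 10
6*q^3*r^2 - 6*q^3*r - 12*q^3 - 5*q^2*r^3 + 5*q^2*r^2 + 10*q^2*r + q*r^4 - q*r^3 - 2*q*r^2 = (-3*q + r)*(-2*q + r)*(r - 2)*(q*r + q)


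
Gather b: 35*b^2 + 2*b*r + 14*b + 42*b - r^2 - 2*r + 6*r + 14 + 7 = 35*b^2 + b*(2*r + 56) - r^2 + 4*r + 21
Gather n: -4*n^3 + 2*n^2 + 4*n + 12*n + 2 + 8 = -4*n^3 + 2*n^2 + 16*n + 10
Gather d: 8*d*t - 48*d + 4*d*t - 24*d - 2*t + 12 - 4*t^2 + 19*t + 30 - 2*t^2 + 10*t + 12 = d*(12*t - 72) - 6*t^2 + 27*t + 54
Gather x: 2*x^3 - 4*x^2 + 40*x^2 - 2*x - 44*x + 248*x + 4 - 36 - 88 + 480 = 2*x^3 + 36*x^2 + 202*x + 360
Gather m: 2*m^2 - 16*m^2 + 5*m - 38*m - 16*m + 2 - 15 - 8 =-14*m^2 - 49*m - 21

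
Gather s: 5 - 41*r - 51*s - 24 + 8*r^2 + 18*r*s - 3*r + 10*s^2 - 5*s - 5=8*r^2 - 44*r + 10*s^2 + s*(18*r - 56) - 24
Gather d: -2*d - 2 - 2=-2*d - 4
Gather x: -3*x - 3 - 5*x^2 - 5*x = -5*x^2 - 8*x - 3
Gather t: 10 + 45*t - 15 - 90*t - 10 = -45*t - 15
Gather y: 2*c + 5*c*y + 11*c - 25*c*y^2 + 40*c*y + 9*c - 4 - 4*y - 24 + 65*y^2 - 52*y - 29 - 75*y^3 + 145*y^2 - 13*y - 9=22*c - 75*y^3 + y^2*(210 - 25*c) + y*(45*c - 69) - 66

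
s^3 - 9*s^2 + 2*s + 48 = (s - 8)*(s - 3)*(s + 2)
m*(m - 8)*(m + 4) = m^3 - 4*m^2 - 32*m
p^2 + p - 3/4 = (p - 1/2)*(p + 3/2)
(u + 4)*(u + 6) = u^2 + 10*u + 24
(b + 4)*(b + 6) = b^2 + 10*b + 24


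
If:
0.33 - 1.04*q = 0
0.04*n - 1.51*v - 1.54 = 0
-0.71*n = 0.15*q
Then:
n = -0.07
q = 0.32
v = -1.02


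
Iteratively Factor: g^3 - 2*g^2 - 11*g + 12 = (g - 1)*(g^2 - g - 12) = (g - 1)*(g + 3)*(g - 4)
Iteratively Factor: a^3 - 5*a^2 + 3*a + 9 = (a - 3)*(a^2 - 2*a - 3) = (a - 3)^2*(a + 1)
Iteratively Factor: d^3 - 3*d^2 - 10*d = (d - 5)*(d^2 + 2*d) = (d - 5)*(d + 2)*(d)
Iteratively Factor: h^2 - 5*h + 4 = (h - 4)*(h - 1)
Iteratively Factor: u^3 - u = (u + 1)*(u^2 - u) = u*(u + 1)*(u - 1)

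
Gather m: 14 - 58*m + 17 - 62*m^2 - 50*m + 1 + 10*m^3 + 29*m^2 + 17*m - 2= 10*m^3 - 33*m^2 - 91*m + 30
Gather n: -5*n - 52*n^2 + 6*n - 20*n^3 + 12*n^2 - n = -20*n^3 - 40*n^2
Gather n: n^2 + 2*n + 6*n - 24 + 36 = n^2 + 8*n + 12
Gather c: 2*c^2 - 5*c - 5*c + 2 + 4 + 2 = 2*c^2 - 10*c + 8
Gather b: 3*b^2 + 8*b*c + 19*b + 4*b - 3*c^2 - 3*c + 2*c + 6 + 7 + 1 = 3*b^2 + b*(8*c + 23) - 3*c^2 - c + 14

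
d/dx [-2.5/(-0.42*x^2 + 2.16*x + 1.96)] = (5.4 - 2.1*x)/(-0.42*x^2 + 2.16*x + 1.96)^2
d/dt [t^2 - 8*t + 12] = 2*t - 8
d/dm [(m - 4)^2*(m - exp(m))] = (m - 4)*(2*m + (1 - exp(m))*(m - 4) - 2*exp(m))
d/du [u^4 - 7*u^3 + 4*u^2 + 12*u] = 4*u^3 - 21*u^2 + 8*u + 12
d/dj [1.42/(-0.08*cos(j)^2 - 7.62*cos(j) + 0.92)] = -(0.2272*cos(j) + 10.8204)*sin(j)/(0.08*cos(j)^2 + 7.62*cos(j) - 0.92)^2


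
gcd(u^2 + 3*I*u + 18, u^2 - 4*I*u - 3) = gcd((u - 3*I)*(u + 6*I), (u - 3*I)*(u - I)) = u - 3*I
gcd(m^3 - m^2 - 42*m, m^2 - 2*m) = m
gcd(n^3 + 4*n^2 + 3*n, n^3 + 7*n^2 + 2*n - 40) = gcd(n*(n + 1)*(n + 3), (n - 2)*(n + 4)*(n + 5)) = 1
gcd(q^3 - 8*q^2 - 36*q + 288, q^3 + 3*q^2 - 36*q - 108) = q^2 - 36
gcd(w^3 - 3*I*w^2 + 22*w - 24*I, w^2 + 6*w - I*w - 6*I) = w - I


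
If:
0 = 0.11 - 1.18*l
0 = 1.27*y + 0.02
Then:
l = 0.09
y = -0.02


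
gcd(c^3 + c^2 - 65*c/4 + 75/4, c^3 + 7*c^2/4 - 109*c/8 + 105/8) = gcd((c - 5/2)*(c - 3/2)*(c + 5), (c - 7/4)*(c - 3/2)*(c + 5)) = c^2 + 7*c/2 - 15/2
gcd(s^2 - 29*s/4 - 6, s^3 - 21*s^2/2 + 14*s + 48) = s - 8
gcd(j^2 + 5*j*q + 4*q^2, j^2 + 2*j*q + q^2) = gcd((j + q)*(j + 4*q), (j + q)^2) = j + q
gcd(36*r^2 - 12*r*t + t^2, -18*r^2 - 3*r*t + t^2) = 6*r - t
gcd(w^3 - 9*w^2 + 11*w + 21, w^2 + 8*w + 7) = w + 1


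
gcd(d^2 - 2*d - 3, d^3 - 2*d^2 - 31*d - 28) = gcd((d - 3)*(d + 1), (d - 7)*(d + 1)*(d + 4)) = d + 1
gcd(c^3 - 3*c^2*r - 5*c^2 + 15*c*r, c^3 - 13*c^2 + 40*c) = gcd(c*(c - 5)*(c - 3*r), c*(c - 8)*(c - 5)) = c^2 - 5*c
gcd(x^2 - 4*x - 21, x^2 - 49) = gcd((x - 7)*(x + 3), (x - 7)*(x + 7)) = x - 7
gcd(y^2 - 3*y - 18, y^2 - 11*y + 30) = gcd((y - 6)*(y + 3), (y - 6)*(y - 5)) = y - 6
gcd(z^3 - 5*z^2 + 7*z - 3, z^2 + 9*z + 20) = 1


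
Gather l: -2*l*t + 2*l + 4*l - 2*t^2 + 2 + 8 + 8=l*(6 - 2*t) - 2*t^2 + 18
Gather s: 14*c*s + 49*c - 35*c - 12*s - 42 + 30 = 14*c + s*(14*c - 12) - 12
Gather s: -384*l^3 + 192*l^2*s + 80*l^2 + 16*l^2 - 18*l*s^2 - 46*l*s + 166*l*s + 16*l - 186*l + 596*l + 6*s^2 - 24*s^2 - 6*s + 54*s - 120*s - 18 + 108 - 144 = -384*l^3 + 96*l^2 + 426*l + s^2*(-18*l - 18) + s*(192*l^2 + 120*l - 72) - 54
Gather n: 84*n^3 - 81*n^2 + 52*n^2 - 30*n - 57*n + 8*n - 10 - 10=84*n^3 - 29*n^2 - 79*n - 20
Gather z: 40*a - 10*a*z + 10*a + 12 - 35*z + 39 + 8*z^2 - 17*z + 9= 50*a + 8*z^2 + z*(-10*a - 52) + 60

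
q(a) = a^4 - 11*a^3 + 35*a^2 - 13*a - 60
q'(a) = 4*a^3 - 33*a^2 + 70*a - 13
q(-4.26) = 1810.28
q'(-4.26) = -1219.31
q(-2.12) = 249.87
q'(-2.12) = -347.83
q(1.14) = -43.94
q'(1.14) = 29.84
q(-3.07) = 716.89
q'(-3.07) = -654.66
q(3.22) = 1.29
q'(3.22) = 3.79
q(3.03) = 0.23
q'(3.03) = 7.40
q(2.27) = -11.27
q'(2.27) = 22.64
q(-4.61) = 2273.10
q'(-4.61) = -1428.91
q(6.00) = 42.00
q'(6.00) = 83.00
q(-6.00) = 4950.00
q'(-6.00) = -2485.00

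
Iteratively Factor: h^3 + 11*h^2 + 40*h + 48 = (h + 3)*(h^2 + 8*h + 16) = (h + 3)*(h + 4)*(h + 4)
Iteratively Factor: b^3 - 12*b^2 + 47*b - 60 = (b - 3)*(b^2 - 9*b + 20) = (b - 5)*(b - 3)*(b - 4)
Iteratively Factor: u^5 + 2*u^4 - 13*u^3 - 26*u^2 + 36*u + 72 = (u + 2)*(u^4 - 13*u^2 + 36) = (u + 2)*(u + 3)*(u^3 - 3*u^2 - 4*u + 12) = (u - 2)*(u + 2)*(u + 3)*(u^2 - u - 6) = (u - 3)*(u - 2)*(u + 2)*(u + 3)*(u + 2)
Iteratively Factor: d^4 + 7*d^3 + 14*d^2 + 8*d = (d + 4)*(d^3 + 3*d^2 + 2*d) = d*(d + 4)*(d^2 + 3*d + 2) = d*(d + 1)*(d + 4)*(d + 2)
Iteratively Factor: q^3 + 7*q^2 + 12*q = (q + 4)*(q^2 + 3*q) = q*(q + 4)*(q + 3)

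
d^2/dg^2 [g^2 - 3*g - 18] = 2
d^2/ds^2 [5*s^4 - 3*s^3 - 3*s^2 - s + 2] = 60*s^2 - 18*s - 6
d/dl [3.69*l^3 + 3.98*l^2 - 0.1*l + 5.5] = 11.07*l^2 + 7.96*l - 0.1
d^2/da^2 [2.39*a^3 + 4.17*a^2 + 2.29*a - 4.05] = 14.34*a + 8.34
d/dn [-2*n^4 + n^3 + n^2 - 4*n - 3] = -8*n^3 + 3*n^2 + 2*n - 4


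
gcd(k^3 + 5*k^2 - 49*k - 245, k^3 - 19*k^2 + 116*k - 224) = k - 7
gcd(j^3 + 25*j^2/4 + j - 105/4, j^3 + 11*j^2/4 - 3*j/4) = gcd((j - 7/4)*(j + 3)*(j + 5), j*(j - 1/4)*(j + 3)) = j + 3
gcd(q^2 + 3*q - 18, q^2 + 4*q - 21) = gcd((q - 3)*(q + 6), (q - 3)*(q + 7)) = q - 3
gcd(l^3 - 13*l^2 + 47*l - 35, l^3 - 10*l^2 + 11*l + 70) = l^2 - 12*l + 35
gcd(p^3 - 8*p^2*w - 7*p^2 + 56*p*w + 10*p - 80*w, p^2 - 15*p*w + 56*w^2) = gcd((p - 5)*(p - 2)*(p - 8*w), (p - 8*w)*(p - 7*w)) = p - 8*w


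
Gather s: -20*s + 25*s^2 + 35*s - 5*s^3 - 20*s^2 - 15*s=-5*s^3 + 5*s^2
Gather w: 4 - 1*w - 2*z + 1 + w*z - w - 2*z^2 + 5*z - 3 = w*(z - 2) - 2*z^2 + 3*z + 2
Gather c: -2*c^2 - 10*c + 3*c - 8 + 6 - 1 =-2*c^2 - 7*c - 3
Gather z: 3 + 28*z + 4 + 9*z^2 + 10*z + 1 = 9*z^2 + 38*z + 8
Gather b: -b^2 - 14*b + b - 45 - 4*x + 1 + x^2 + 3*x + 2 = -b^2 - 13*b + x^2 - x - 42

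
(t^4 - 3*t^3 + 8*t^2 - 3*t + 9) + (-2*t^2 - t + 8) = t^4 - 3*t^3 + 6*t^2 - 4*t + 17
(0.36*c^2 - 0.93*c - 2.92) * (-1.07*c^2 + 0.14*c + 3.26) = -0.3852*c^4 + 1.0455*c^3 + 4.1678*c^2 - 3.4406*c - 9.5192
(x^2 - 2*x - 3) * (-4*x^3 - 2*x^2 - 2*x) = -4*x^5 + 6*x^4 + 14*x^3 + 10*x^2 + 6*x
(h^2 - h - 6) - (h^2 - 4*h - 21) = 3*h + 15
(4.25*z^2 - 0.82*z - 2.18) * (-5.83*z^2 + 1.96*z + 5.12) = -24.7775*z^4 + 13.1106*z^3 + 32.8622*z^2 - 8.4712*z - 11.1616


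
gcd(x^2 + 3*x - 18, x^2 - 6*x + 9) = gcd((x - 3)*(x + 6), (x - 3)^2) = x - 3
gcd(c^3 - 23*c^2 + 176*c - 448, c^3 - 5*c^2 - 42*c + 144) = c - 8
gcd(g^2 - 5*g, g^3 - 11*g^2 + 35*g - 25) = g - 5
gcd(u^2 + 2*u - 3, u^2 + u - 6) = u + 3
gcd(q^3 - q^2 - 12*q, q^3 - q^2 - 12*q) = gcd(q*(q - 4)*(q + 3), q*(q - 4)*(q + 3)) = q^3 - q^2 - 12*q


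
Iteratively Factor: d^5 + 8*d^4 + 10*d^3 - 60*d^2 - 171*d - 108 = (d + 1)*(d^4 + 7*d^3 + 3*d^2 - 63*d - 108) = (d + 1)*(d + 3)*(d^3 + 4*d^2 - 9*d - 36) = (d + 1)*(d + 3)*(d + 4)*(d^2 - 9) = (d - 3)*(d + 1)*(d + 3)*(d + 4)*(d + 3)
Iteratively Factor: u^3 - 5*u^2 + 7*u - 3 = (u - 3)*(u^2 - 2*u + 1) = (u - 3)*(u - 1)*(u - 1)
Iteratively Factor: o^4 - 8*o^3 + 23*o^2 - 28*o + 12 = (o - 1)*(o^3 - 7*o^2 + 16*o - 12) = (o - 3)*(o - 1)*(o^2 - 4*o + 4) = (o - 3)*(o - 2)*(o - 1)*(o - 2)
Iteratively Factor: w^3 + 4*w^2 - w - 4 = (w - 1)*(w^2 + 5*w + 4) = (w - 1)*(w + 4)*(w + 1)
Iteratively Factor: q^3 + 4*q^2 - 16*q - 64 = (q - 4)*(q^2 + 8*q + 16) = (q - 4)*(q + 4)*(q + 4)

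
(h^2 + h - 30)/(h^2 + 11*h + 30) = (h - 5)/(h + 5)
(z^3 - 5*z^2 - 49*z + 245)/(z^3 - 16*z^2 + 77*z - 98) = (z^2 + 2*z - 35)/(z^2 - 9*z + 14)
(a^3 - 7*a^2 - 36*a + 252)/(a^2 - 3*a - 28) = (a^2 - 36)/(a + 4)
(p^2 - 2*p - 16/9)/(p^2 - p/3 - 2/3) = (p - 8/3)/(p - 1)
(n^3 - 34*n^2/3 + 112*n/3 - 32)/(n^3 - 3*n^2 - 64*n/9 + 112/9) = 3*(n - 6)/(3*n + 7)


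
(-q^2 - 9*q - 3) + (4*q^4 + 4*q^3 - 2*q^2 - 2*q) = 4*q^4 + 4*q^3 - 3*q^2 - 11*q - 3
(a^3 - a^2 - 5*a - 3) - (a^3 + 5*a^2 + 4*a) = -6*a^2 - 9*a - 3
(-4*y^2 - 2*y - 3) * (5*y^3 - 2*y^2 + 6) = -20*y^5 - 2*y^4 - 11*y^3 - 18*y^2 - 12*y - 18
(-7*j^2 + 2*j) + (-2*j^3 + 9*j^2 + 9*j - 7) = -2*j^3 + 2*j^2 + 11*j - 7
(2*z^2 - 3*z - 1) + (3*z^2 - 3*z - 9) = 5*z^2 - 6*z - 10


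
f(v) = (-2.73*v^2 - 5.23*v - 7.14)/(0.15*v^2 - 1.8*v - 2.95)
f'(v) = (1.8 - 0.3*v)*(-2.73*v^2 - 5.23*v - 7.14)/(0.15*v^2 - 1.8*v - 2.95)^2 + (-5.46*v - 5.23)/(0.15*v^2 - 1.8*v - 2.95) = (5.6985*v^2 + 18.249*v + 2.5765)/(0.0225*v^4 - 0.54*v^3 + 2.355*v^2 + 10.62*v + 8.7025)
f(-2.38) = -4.65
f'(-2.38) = -1.80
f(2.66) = 6.05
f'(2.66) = 2.05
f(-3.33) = -4.25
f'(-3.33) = 0.23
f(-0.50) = 2.59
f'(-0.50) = -1.26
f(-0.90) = 3.84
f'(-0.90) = -6.32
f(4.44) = 10.54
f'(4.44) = 3.07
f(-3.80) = -4.41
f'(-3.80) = 0.42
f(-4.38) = -4.69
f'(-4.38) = 0.52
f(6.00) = 16.38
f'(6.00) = 4.55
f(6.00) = 16.38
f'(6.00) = 4.55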